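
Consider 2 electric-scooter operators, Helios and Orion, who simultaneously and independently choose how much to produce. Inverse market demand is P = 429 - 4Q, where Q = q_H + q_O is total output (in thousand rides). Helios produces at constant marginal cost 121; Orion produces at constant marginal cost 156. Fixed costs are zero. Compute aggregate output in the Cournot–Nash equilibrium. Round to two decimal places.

48.42

Helios's profit: π_H = (429 - 4Q)q_H - (121q_H). Setting ∂π_H/∂q_H = 0: 308 - 8q_H - 4(q_O) = 0.
Orion's first-order condition: 273 - 8q_O - 4(q_H) = 0.
So q_H = (308 - 4q_O)/8 and q_O = (273 - 4q_H)/8.
Substituting one into the other gives q_H = 343/12 and q_O = 119/6.
Total output Q = 343/12 + 119/6 = 581/12.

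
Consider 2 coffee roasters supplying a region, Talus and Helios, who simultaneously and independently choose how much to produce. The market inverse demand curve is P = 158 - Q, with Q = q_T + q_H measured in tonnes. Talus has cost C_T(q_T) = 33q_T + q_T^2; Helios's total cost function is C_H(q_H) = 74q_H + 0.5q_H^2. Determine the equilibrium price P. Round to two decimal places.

Talus's profit: π_T = (158 - Q)q_T - (33q_T + q_T²). Setting ∂π_T/∂q_T = 0: 125 - 4q_T - (q_H) = 0.
Helios's profit: π_H = (158 - Q)q_H - (74q_H + (1/2)q_H²). Setting ∂π_H/∂q_H = 0: 84 - 3q_H - (q_T) = 0.
So q_T = (125 - q_H)/4 and q_H = (84 - q_T)/3.
Substituting one into the other gives q_T = 291/11 and q_H = 211/11.
Total output Q = 502/11, so price P = 158 - 502/11 = 1236/11.

112.36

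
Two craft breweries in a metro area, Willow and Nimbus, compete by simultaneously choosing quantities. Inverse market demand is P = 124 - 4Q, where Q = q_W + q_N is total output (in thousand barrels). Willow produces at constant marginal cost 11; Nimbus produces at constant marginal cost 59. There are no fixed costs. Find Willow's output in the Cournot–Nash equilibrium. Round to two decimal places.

Willow's profit: π_W = (124 - 4Q)q_W - (11q_W). Setting ∂π_W/∂q_W = 0: 113 - 8q_W - 4(q_N) = 0.
Nimbus's profit: π_N = (124 - 4Q)q_N - (59q_N). Setting ∂π_N/∂q_N = 0: 65 - 8q_N - 4(q_W) = 0.
So q_W = (113 - 4q_N)/8 and q_N = (65 - 4q_W)/8.
Substituting one into the other gives q_W = 161/12 and q_N = 17/12.

13.42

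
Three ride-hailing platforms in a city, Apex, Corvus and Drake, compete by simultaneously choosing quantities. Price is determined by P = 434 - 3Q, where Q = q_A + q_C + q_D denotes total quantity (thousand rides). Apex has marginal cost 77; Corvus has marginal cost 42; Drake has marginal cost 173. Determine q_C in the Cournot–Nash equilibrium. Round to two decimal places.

46.50

Apex's profit: π_A = (434 - 3Q)q_A - (77q_A). Setting ∂π_A/∂q_A = 0: 357 - 6q_A - 3(q_C + q_D) = 0.
Corvus's profit: π_C = (434 - 3Q)q_C - (42q_C). Setting ∂π_C/∂q_C = 0: 392 - 6q_C - 3(q_A + q_D) = 0.
Drake's profit: π_D = (434 - 3Q)q_D - (173q_D). Setting ∂π_D/∂q_D = 0: 261 - 6q_D - 3(q_A + q_C) = 0.
Adding the 3 first-order conditions: 1010 − 12Q = 0, so Q = 505/6.
Back-substituting: q_A = (357 − 505/2)/3 = 209/6, q_C = (392 − 505/2)/3 = 93/2, q_D = (261 − 505/2)/3 = 17/6.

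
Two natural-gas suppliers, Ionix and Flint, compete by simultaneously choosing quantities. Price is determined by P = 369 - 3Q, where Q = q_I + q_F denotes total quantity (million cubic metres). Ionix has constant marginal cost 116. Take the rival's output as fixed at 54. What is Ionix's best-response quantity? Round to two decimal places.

15.17

With the rival's output fixed at 54, Ionix's profit is π_I = (369 - 3·54 - 3q_I)q_I - (116q_I) = (207 - 3q_I)q_I - (116q_I).
∂π_I/∂q_I = 91 - 6q_I = 0, so q_I = 91/6.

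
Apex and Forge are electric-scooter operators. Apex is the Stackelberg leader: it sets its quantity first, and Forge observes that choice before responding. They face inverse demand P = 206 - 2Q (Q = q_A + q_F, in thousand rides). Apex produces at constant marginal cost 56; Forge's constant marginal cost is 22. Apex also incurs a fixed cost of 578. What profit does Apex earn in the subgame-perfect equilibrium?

263

The follower Forge best-responds to any q_A: π_F = (206 - 2Q)q_F - 22q_F.
∂π_F/∂q_F = 184 - 2q_A - 4q_F = 0 gives the reaction function q_F = (184 - 2q_A)/4.
Apex substitutes q_F(q_A) into its own profit: π_A = q_A(206 - 2q_A - (184 - 2q_A)/2) - 56q_A = (114 - q_A)q_A - 56q_A.
Maximising: ∂π_A/∂q_A = 58 - 2q_A = 0, giving q_A = 29.
Then q_F = (184 - 2·29)/4 = 63/2.
Price P = 206 - 2·(121/2) = 85.
Apex's profit: (85 - 56)·29 - 578 = 263.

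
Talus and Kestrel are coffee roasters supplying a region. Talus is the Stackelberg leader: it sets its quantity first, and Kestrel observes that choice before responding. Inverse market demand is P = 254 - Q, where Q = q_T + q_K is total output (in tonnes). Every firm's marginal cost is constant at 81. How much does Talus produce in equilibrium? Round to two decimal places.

The follower Kestrel best-responds to any q_T: π_K = (254 - Q)q_K - 81q_K.
∂π_K/∂q_K = 173 - q_T - 2q_K = 0 gives the reaction function q_K = (173 - q_T)/2.
Talus substitutes q_K(q_T) into its own profit: π_T = q_T(254 - q_T - (173 - q_T)/2) - 81q_T = (335/2 - (1/2)q_T)q_T - 81q_T.
The leader's first-order condition 173/2 - q_T = 0 yields q_T = 173/2.
Then q_K = (173 - 173/2)/2 = 173/4.

86.50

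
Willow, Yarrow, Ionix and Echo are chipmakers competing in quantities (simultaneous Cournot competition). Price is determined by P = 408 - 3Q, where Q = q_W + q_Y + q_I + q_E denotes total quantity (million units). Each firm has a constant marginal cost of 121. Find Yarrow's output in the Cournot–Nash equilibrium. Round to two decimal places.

19.13

A representative firm's profit is π_i = q_i(408 - 3Q) - 121q_i.
Setting ∂π_i/∂q_i = 0 with rivals' quantities fixed: 287 - 6q_i - 3·Σ_{j≠i} q_j = 0.
With identical firms every q_j equals q_i, so Σ_{j≠i} q_j = 3q_i and 287 = 15q_i, giving q_i = 287/15.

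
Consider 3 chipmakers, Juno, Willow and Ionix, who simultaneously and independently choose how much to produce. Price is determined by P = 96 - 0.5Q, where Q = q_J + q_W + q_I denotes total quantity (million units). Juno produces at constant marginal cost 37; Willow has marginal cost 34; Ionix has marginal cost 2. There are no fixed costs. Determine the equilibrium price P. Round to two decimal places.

Juno's profit: π_J = (96 - 0.5Q)q_J - (37q_J). Setting ∂π_J/∂q_J = 0: 59 - q_J - (1/2)(q_W + q_I) = 0.
Willow's first-order condition: 62 - q_W - (1/2)(q_J + q_I) = 0.
Ionix's profit: π_I = (96 - 0.5Q)q_I - (2q_I). Setting ∂π_I/∂q_I = 0: 94 - q_I - (1/2)(q_J + q_W) = 0.
Summing all 3 equations gives 215 − 2Q = 0, hence Q = 215/2.
Back-substituting: q_J = (59 − 215/4)/(1/2) = 21/2, q_W = (62 − 215/4)/(1/2) = 33/2, q_I = (94 − 215/4)/(1/2) = 161/2.
Total output Q = 215/2, so price P = 96 - (1/2)·(215/2) = 169/4.

42.25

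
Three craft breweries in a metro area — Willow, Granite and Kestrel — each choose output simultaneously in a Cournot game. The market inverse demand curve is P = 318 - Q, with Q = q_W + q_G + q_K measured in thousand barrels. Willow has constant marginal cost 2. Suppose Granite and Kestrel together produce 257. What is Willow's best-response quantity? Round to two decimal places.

With rivals' combined output fixed at 257, Willow's profit is π_W = (318 - 257 - q_W)q_W - (2q_W) = (61 - q_W)q_W - (2q_W).
∂π_W/∂q_W = 59 - 2q_W = 0, so q_W = 59/2.

29.50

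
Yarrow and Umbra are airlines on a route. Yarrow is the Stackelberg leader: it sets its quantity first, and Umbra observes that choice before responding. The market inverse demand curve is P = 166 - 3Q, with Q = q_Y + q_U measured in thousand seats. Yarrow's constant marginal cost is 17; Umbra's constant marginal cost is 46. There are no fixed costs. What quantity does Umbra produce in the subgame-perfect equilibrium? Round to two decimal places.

5.17

Solve by backward induction. Given q_Y, the follower Umbra maximises π_U = (166 - 3q_Y - 3q_U)q_U - 46q_U.
∂π_U/∂q_U = 120 - 3q_Y - 6q_U = 0 gives the reaction function q_U = (120 - 3q_Y)/6.
The leader anticipates this reaction. Substituting into P = 166 - 3Q gives P = 106 - (3/2)q_Y, so π_Y = (106 - (3/2)q_Y)q_Y - 17q_Y.
The leader's first-order condition 89 - 3q_Y = 0 yields q_Y = 89/3.
Then q_U = (120 - 3·(89/3))/6 = 31/6.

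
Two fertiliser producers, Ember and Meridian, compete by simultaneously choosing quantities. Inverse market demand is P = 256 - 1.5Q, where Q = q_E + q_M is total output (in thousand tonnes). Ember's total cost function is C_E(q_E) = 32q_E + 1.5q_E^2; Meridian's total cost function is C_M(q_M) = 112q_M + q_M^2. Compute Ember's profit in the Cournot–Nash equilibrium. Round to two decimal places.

3183.70

Ember's profit: π_E = (256 - 1.5Q)q_E - (32q_E + (3/2)q_E²). Setting ∂π_E/∂q_E = 0: 224 - 6q_E - (3/2)(q_M) = 0.
Meridian's profit: π_M = (256 - 1.5Q)q_M - (112q_M + q_M²). Setting ∂π_M/∂q_M = 0: 144 - 5q_M - (3/2)(q_E) = 0.
So q_E = (224 - (3/2)q_M)/6 and q_M = (144 - (3/2)q_E)/5.
Substituting one into the other gives q_E = 32.5766 and q_M = 704/37.
Price P = 256 - (3/2)·51.6036 = 178.5946.
Ember's profit: 178.5946·32.5766 - 32·32.5766 - (3/2)·32.5766² = 3183.7000.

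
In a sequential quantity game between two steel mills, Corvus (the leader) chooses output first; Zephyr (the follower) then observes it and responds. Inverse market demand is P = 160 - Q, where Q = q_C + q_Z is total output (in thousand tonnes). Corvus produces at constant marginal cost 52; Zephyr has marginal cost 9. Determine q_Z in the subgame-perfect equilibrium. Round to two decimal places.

59.25

Solve by backward induction. Given q_C, the follower Zephyr maximises π_Z = (160 - q_C - q_Z)q_Z - 9q_Z.
∂π_Z/∂q_Z = 151 - q_C - 2q_Z = 0 gives the reaction function q_Z = (151 - q_C)/2.
The leader anticipates this reaction. Substituting into P = 160 - Q gives P = 169/2 - (1/2)q_C, so π_C = (169/2 - (1/2)q_C)q_C - 52q_C.
Maximising: ∂π_C/∂q_C = 65/2 - q_C = 0, giving q_C = 65/2.
Then q_Z = (151 - 65/2)/2 = 237/4.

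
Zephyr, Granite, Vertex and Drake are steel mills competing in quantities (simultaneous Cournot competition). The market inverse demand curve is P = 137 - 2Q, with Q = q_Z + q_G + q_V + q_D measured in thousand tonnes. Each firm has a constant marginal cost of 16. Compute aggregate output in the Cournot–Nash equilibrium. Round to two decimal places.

48.40

Each firm earns π_i = (137 - 2Q)q_i - 16q_i.
Setting ∂π_i/∂q_i = 0 with rivals' quantities fixed: 121 - 4q_i - 2·Σ_{j≠i} q_j = 0.
By symmetry each firm produces the same amount; substituting Σ_{j≠i} q_j = 3q_i yields q_i = 121/10.
Total output Q = 121/10 + 121/10 + 121/10 + 121/10 = 242/5.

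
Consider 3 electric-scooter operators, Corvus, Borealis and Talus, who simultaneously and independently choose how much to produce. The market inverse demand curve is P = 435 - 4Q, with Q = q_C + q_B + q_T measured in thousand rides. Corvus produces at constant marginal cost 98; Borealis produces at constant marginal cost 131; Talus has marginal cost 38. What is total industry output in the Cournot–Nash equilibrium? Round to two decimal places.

64.88

Corvus's profit: π_C = (435 - 4Q)q_C - (98q_C). Setting ∂π_C/∂q_C = 0: 337 - 8q_C - 4(q_B + q_T) = 0.
Borealis's profit: π_B = (435 - 4Q)q_B - (131q_B). Setting ∂π_B/∂q_B = 0: 304 - 8q_B - 4(q_C + q_T) = 0.
Talus's profit: π_T = (435 - 4Q)q_T - (38q_T). Setting ∂π_T/∂q_T = 0: 397 - 8q_T - 4(q_C + q_B) = 0.
Adding the 3 first-order conditions: 1038 − 16Q = 0, so Q = 519/8.
Back-substituting: q_C = (337 − 519/2)/4 = 155/8, q_B = (304 − 519/2)/4 = 89/8, q_T = (397 − 519/2)/4 = 275/8.
Total output Q = 155/8 + 89/8 + 275/8 = 519/8.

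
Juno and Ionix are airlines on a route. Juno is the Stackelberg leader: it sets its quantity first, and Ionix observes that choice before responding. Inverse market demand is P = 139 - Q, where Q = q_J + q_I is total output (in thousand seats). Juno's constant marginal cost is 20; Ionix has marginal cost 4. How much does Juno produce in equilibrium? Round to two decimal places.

51.50

The follower Ionix best-responds to any q_J: π_I = (139 - Q)q_I - 4q_I.
Setting the follower's marginal profit to zero, 135 - q_J - 2q_I = 0, i.e. q_I = (135 - q_J)/2.
The leader anticipates this reaction. Substituting into P = 139 - Q gives P = 143/2 - (1/2)q_J, so π_J = (143/2 - (1/2)q_J)q_J - 20q_J.
Leader FOC: 103/2 - q_J = 0, so q_J = 103/2.
Then q_I = (135 - 103/2)/2 = 167/4.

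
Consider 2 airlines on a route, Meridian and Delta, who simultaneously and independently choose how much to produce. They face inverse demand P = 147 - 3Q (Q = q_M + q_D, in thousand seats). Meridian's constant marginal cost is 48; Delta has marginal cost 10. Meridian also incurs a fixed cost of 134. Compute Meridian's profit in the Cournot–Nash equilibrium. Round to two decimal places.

3.81

Meridian's profit: π_M = (147 - 3Q)q_M - (48q_M). Setting ∂π_M/∂q_M = 0: 99 - 6q_M - 3(q_D) = 0.
Delta's profit: π_D = (147 - 3Q)q_D - (10q_D). Setting ∂π_D/∂q_D = 0: 137 - 6q_D - 3(q_M) = 0.
So q_M = (99 - 3q_D)/6 and q_D = (137 - 3q_M)/6.
Solving the pair: q_M = 61/9, q_D = 175/9.
Price P = 147 - 3·(236/9) = 205/3.
Meridian's profit: (205/3 - 48)·(61/9) - 134 = 103/27.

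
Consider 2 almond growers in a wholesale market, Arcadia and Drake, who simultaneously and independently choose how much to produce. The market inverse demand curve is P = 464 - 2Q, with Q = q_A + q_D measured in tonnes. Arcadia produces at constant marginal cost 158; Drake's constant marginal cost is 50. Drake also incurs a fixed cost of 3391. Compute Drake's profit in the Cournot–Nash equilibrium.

11747

Arcadia's profit: π_A = (464 - 2Q)q_A - (158q_A). Setting ∂π_A/∂q_A = 0: 306 - 4q_A - 2(q_D) = 0.
Drake's first-order condition: 414 - 4q_D - 2(q_A) = 0.
Best responses: q_A = (306 - 2q_D)/4, q_D = (414 - 2q_A)/4.
Substituting one into the other gives q_A = 33 and q_D = 87.
Price P = 464 - 2·120 = 224.
Drake's profit: (224 - 50)·87 - 3391 = 11747.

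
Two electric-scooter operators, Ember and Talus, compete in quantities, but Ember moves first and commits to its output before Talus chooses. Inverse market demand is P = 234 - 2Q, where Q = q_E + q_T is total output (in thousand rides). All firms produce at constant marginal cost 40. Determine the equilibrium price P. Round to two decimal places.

88.50

Solve by backward induction. Given q_E, the follower Talus maximises π_T = (234 - 2q_E - 2q_T)q_T - 40q_T.
∂π_T/∂q_T = 194 - 2q_E - 4q_T = 0 gives the reaction function q_T = (194 - 2q_E)/4.
The leader anticipates this reaction. Substituting into P = 234 - 2Q gives P = 137 - q_E, so π_E = (137 - q_E)q_E - 40q_E.
Leader FOC: 97 - 2q_E = 0, so q_E = 97/2.
Then q_T = (194 - 2·(97/2))/4 = 97/4.
Total output Q = 291/4, so price P = 234 - 2·(291/4) = 177/2.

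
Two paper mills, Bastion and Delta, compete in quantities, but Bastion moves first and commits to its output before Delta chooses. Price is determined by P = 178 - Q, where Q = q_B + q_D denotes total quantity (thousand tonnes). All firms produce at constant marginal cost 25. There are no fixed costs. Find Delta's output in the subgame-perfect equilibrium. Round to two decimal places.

38.25

Solve by backward induction. Given q_B, the follower Delta maximises π_D = (178 - q_B - q_D)q_D - 25q_D.
Follower FOC: 153 - q_B - 2q_D = 0, so q_D(q_B) = (153 - q_B)/2.
The leader anticipates this reaction. Substituting into P = 178 - Q gives P = 203/2 - (1/2)q_B, so π_B = (203/2 - (1/2)q_B)q_B - 25q_B.
The leader's first-order condition 153/2 - q_B = 0 yields q_B = 153/2.
Then q_D = (153 - 153/2)/2 = 153/4.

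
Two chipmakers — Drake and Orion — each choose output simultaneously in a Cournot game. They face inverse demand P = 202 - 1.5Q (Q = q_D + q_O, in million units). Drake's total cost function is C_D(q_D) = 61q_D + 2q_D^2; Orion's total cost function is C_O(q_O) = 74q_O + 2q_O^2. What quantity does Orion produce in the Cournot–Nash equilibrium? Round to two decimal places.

14.64

Drake's profit: π_D = (202 - 1.5Q)q_D - (61q_D + 2q_D²). Setting ∂π_D/∂q_D = 0: 141 - 7q_D - (3/2)(q_O) = 0.
Orion's first-order condition: 128 - 7q_O - (3/2)(q_D) = 0.
So q_D = (141 - (3/2)q_O)/7 and q_O = (128 - (3/2)q_D)/7.
Substituting one into the other gives q_D = 17.0053 and q_O = 14.6417.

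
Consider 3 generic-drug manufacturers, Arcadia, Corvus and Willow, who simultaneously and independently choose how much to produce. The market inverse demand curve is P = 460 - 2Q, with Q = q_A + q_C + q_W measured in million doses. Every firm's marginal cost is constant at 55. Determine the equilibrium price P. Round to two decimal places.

156.25

Each firm earns π_i = (460 - 2Q)q_i - 55q_i.
First-order condition (treating rivals' output as given): 405 - 4q_i - 2·Σ_{j≠i} q_j = 0.
By symmetry each firm produces the same amount; substituting Σ_{j≠i} q_j = 2q_i yields q_i = 405/8.
Total output Q = 1215/8, so price P = 460 - 2·(1215/8) = 625/4.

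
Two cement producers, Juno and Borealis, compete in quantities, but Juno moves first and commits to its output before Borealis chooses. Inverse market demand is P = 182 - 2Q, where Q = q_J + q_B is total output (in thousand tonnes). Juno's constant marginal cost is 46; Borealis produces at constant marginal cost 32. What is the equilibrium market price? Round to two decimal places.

76.50

The follower Borealis best-responds to any q_J: π_B = (182 - 2Q)q_B - 32q_B.
Setting the follower's marginal profit to zero, 150 - 2q_J - 4q_B = 0, i.e. q_B = (150 - 2q_J)/4.
Juno substitutes q_B(q_J) into its own profit: π_J = q_J(182 - 2q_J - (150 - 2q_J)/2) - 46q_J = (107 - q_J)q_J - 46q_J.
Leader FOC: 61 - 2q_J = 0, so q_J = 61/2.
Then q_B = (150 - 2·(61/2))/4 = 89/4.
Total output Q = 211/4, so price P = 182 - 2·(211/4) = 153/2.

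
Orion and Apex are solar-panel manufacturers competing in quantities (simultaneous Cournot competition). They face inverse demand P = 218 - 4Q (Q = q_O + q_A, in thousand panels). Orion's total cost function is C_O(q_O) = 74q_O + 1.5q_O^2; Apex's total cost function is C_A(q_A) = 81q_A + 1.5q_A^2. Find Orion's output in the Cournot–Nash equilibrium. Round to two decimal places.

Orion's profit: π_O = (218 - 4Q)q_O - (74q_O + (3/2)q_O²). Setting ∂π_O/∂q_O = 0: 144 - 11q_O - 4(q_A) = 0.
Apex's first-order condition: 137 - 11q_A - 4(q_O) = 0.
Rearranging gives the reaction functions q_O = (144 - 4q_A)/11 and q_A = (137 - 4q_O)/11.
Substituting one into the other gives q_O = 148/15 and q_A = 133/15.

9.87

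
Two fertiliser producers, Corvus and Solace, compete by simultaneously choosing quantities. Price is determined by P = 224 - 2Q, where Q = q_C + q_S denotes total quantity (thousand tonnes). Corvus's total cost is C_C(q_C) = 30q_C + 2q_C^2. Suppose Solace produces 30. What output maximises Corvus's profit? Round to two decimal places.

With the rival's output fixed at 30, Corvus's profit is π_C = (224 - 2·30 - 2q_C)q_C - (30q_C + 2q_C²) = (164 - 2q_C)q_C - (30q_C + 2q_C²).
∂π_C/∂q_C = 134 - 8q_C = 0, so q_C = 67/4.

16.75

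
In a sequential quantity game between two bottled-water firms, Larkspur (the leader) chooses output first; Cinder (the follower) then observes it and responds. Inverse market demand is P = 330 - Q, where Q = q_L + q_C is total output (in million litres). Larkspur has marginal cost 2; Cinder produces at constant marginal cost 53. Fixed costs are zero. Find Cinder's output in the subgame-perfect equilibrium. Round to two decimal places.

The follower Cinder best-responds to any q_L: π_C = (330 - Q)q_C - 53q_C.
∂π_C/∂q_C = 277 - q_L - 2q_C = 0 gives the reaction function q_C = (277 - q_L)/2.
Larkspur substitutes q_C(q_L) into its own profit: π_L = q_L(330 - q_L - (277 - q_L)/2) - 2q_L = (383/2 - (1/2)q_L)q_L - 2q_L.
The leader's first-order condition 379/2 - q_L = 0 yields q_L = 379/2.
Then q_C = (277 - 379/2)/2 = 175/4.

43.75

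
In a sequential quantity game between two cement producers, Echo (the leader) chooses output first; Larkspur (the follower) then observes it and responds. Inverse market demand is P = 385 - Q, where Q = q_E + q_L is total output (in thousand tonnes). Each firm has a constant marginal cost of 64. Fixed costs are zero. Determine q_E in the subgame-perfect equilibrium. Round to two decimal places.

The follower Larkspur best-responds to any q_E: π_L = (385 - Q)q_L - 64q_L.
Follower FOC: 321 - q_E - 2q_L = 0, so q_L(q_E) = (321 - q_E)/2.
Echo substitutes q_L(q_E) into its own profit: π_E = q_E(385 - q_E - (321 - q_E)/2) - 64q_E = (449/2 - (1/2)q_E)q_E - 64q_E.
The leader's first-order condition 321/2 - q_E = 0 yields q_E = 321/2.
Then q_L = (321 - 321/2)/2 = 321/4.

160.50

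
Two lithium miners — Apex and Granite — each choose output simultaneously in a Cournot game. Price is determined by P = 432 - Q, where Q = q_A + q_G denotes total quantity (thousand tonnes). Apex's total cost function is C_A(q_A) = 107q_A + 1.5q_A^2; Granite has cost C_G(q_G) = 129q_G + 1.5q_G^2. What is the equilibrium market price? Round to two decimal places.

327.33

Apex's profit: π_A = (432 - Q)q_A - (107q_A + (3/2)q_A²). Setting ∂π_A/∂q_A = 0: 325 - 5q_A - (q_G) = 0.
Granite's first-order condition: 303 - 5q_G - (q_A) = 0.
Rearranging gives the reaction functions q_A = (325 - q_G)/5 and q_G = (303 - q_A)/5.
Substituting one into the other gives q_A = 661/12 and q_G = 595/12.
Total output Q = 314/3, so price P = 432 - 314/3 = 982/3.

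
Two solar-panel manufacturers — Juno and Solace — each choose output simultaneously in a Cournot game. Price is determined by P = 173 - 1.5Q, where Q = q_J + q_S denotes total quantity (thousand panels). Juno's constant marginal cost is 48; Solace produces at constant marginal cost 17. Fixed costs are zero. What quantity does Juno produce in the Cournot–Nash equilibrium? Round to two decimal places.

Juno's profit: π_J = (173 - 1.5Q)q_J - (48q_J). Setting ∂π_J/∂q_J = 0: 125 - 3q_J - (3/2)(q_S) = 0.
Solace's first-order condition: 156 - 3q_S - (3/2)(q_J) = 0.
Best responses: q_J = (125 - (3/2)q_S)/3, q_S = (156 - (3/2)q_J)/3.
Substituting one into the other gives q_J = 188/9 and q_S = 374/9.

20.89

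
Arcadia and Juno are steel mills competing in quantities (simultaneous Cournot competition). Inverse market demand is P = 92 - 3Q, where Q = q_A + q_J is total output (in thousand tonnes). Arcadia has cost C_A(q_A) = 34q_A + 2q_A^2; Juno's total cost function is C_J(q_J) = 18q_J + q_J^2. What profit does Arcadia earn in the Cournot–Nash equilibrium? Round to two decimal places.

Arcadia's profit: π_A = (92 - 3Q)q_A - (34q_A + 2q_A²). Setting ∂π_A/∂q_A = 0: 58 - 10q_A - 3(q_J) = 0.
Juno's profit: π_J = (92 - 3Q)q_J - (18q_J + q_J²). Setting ∂π_J/∂q_J = 0: 74 - 8q_J - 3(q_A) = 0.
Best responses: q_A = (58 - 3q_J)/10, q_J = (74 - 3q_A)/8.
Solving the pair: q_A = 242/71, q_J = 566/71.
Price P = 92 - 3·(808/71) = 57.8592.
Arcadia's profit: 57.8592·(242/71) - 34·(242/71) - 2(242/71)² = 58.0877.

58.09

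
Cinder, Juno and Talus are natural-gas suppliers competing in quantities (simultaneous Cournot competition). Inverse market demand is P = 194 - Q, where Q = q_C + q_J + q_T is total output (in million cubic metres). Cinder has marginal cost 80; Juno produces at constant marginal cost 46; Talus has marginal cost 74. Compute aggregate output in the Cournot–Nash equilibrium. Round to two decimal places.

95.50

Cinder's profit: π_C = (194 - Q)q_C - (80q_C). Setting ∂π_C/∂q_C = 0: 114 - 2q_C - (q_J + q_T) = 0.
Juno's profit: π_J = (194 - Q)q_J - (46q_J). Setting ∂π_J/∂q_J = 0: 148 - 2q_J - (q_C + q_T) = 0.
Talus's first-order condition: 120 - 2q_T - (q_C + q_J) = 0.
Adding the 3 first-order conditions: 382 − 4Q = 0, so Q = 191/2.
Back-substituting: q_C = (114 − 191/2) = 37/2, q_J = (148 − 191/2) = 105/2, q_T = (120 − 191/2) = 49/2.
Total output Q = 37/2 + 105/2 + 49/2 = 191/2.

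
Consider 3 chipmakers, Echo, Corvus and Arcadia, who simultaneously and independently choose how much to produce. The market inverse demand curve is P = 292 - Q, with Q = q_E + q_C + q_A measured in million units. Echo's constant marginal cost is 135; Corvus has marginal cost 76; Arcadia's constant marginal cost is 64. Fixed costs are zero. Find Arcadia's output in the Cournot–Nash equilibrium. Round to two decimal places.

Echo's profit: π_E = (292 - Q)q_E - (135q_E). Setting ∂π_E/∂q_E = 0: 157 - 2q_E - (q_C + q_A) = 0.
Corvus's profit: π_C = (292 - Q)q_C - (76q_C). Setting ∂π_C/∂q_C = 0: 216 - 2q_C - (q_E + q_A) = 0.
Arcadia's first-order condition: 228 - 2q_A - (q_E + q_C) = 0.
Adding the 3 conditions: 601 − 2Q − 2Q = 0, i.e. Q = 601/4.
Back-substituting: q_E = (157 − 601/4) = 27/4, q_C = (216 − 601/4) = 263/4, q_A = (228 − 601/4) = 311/4.

77.75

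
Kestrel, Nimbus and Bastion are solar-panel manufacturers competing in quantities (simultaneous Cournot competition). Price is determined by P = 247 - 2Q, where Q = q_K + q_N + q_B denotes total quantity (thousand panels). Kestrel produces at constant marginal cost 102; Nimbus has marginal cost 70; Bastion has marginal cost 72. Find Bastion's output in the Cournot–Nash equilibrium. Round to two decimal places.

Kestrel's profit: π_K = (247 - 2Q)q_K - (102q_K). Setting ∂π_K/∂q_K = 0: 145 - 4q_K - 2(q_N + q_B) = 0.
Nimbus's profit: π_N = (247 - 2Q)q_N - (70q_N). Setting ∂π_N/∂q_N = 0: 177 - 4q_N - 2(q_K + q_B) = 0.
Bastion's profit: π_B = (247 - 2Q)q_B - (72q_B). Setting ∂π_B/∂q_B = 0: 175 - 4q_B - 2(q_K + q_N) = 0.
Summing all 3 equations gives 497 − 8Q = 0, hence Q = 497/8.
Back-substituting: q_K = (145 − 497/4)/2 = 83/8, q_N = (177 − 497/4)/2 = 211/8, q_B = (175 − 497/4)/2 = 203/8.

25.38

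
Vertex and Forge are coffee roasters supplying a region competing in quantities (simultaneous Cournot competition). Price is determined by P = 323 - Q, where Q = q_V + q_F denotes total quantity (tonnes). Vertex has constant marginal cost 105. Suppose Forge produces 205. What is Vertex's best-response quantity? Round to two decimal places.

With the rival's output fixed at 205, Vertex's profit is π_V = (323 - 205 - q_V)q_V - (105q_V) = (118 - q_V)q_V - (105q_V).
∂π_V/∂q_V = 13 - 2q_V = 0, so q_V = 13/2.

6.50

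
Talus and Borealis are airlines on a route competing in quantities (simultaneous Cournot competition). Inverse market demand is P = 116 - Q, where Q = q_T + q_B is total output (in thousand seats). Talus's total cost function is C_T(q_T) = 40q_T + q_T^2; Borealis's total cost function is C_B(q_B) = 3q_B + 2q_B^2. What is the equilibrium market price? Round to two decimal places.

Talus's profit: π_T = (116 - Q)q_T - (40q_T + q_T²). Setting ∂π_T/∂q_T = 0: 76 - 4q_T - (q_B) = 0.
Borealis's first-order condition: 113 - 6q_B - (q_T) = 0.
So q_T = (76 - q_B)/4 and q_B = (113 - q_T)/6.
Substituting one into the other gives q_T = 343/23 and q_B = 376/23.
Total output Q = 719/23, so price P = 116 - 719/23 = 1949/23.

84.74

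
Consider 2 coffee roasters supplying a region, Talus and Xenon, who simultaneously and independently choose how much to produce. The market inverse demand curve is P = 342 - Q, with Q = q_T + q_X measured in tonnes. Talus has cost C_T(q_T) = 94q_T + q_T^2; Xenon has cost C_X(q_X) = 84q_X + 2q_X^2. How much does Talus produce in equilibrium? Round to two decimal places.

Talus's profit: π_T = (342 - Q)q_T - (94q_T + q_T²). Setting ∂π_T/∂q_T = 0: 248 - 4q_T - (q_X) = 0.
Xenon's profit: π_X = (342 - Q)q_X - (84q_X + 2q_X²). Setting ∂π_X/∂q_X = 0: 258 - 6q_X - (q_T) = 0.
Best responses: q_T = (248 - q_X)/4, q_X = (258 - q_T)/6.
Solving the pair: q_T = 1230/23, q_X = 784/23.

53.48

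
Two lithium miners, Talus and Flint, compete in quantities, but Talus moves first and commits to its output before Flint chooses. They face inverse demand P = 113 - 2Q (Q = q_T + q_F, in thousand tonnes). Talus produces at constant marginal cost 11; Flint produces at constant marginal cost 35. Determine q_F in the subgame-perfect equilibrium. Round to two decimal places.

3.75

The follower Flint best-responds to any q_T: π_F = (113 - 2Q)q_F - 35q_F.
Follower FOC: 78 - 2q_T - 4q_F = 0, so q_F(q_T) = (78 - 2q_T)/4.
The leader anticipates this reaction. Substituting into P = 113 - 2Q gives P = 74 - q_T, so π_T = (74 - q_T)q_T - 11q_T.
Maximising: ∂π_T/∂q_T = 63 - 2q_T = 0, giving q_T = 63/2.
Then q_F = (78 - 2·(63/2))/4 = 15/4.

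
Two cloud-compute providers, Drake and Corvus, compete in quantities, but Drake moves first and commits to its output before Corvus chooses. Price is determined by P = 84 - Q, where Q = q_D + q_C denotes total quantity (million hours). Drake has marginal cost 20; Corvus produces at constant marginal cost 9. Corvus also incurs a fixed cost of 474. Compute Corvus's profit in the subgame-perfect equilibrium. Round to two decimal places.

Solve by backward induction. Given q_D, the follower Corvus maximises π_C = (84 - q_D - q_C)q_C - 9q_C.
Follower FOC: 75 - q_D - 2q_C = 0, so q_C(q_D) = (75 - q_D)/2.
The leader anticipates this reaction. Substituting into P = 84 - Q gives P = 93/2 - (1/2)q_D, so π_D = (93/2 - (1/2)q_D)q_D - 20q_D.
Leader FOC: 53/2 - q_D = 0, so q_D = 53/2.
Then q_C = (75 - 53/2)/2 = 97/4.
Price P = 84 - 203/4 = 133/4.
Corvus's profit: (133/4 - 9)·(97/4) - 474 = 1825/16.

114.06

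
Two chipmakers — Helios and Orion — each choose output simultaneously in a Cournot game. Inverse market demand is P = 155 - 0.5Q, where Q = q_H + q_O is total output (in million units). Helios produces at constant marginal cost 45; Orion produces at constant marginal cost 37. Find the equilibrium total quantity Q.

Helios's profit: π_H = (155 - 0.5Q)q_H - (45q_H). Setting ∂π_H/∂q_H = 0: 110 - q_H - (1/2)(q_O) = 0.
Orion's first-order condition: 118 - q_O - (1/2)(q_H) = 0.
So q_H = (110 - (1/2)q_O) and q_O = (118 - (1/2)q_H).
Solving the pair: q_H = 68, q_O = 84.
Total output Q = 68 + 84 = 152.

152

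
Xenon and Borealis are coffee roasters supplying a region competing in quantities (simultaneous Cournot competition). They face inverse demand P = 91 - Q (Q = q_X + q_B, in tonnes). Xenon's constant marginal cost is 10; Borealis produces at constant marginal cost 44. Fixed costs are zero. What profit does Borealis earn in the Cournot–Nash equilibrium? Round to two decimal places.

18.78

Xenon's profit: π_X = (91 - Q)q_X - (10q_X). Setting ∂π_X/∂q_X = 0: 81 - 2q_X - (q_B) = 0.
Borealis's first-order condition: 47 - 2q_B - (q_X) = 0.
So q_X = (81 - q_B)/2 and q_B = (47 - q_X)/2.
Substituting one into the other gives q_X = 115/3 and q_B = 13/3.
Price P = 91 - 128/3 = 145/3.
Borealis's profit: (145/3 - 44)·(13/3) = 169/9.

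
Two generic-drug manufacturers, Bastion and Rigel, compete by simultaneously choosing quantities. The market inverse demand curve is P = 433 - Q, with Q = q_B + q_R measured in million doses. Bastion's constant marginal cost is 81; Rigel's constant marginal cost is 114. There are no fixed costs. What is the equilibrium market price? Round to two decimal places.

209.33

Bastion's profit: π_B = (433 - Q)q_B - (81q_B). Setting ∂π_B/∂q_B = 0: 352 - 2q_B - (q_R) = 0.
Rigel's profit: π_R = (433 - Q)q_R - (114q_R). Setting ∂π_R/∂q_R = 0: 319 - 2q_R - (q_B) = 0.
So q_B = (352 - q_R)/2 and q_R = (319 - q_B)/2.
Substituting one into the other gives q_B = 385/3 and q_R = 286/3.
Total output Q = 671/3, so price P = 433 - 671/3 = 628/3.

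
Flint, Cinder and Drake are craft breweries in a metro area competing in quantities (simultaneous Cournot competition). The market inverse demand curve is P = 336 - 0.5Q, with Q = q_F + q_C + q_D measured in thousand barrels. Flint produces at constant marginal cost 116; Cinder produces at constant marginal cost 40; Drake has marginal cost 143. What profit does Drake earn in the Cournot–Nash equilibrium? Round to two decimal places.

496.13

Flint's profit: π_F = (336 - 0.5Q)q_F - (116q_F). Setting ∂π_F/∂q_F = 0: 220 - q_F - (1/2)(q_C + q_D) = 0.
Cinder's first-order condition: 296 - q_C - (1/2)(q_F + q_D) = 0.
Drake's profit: π_D = (336 - 0.5Q)q_D - (143q_D). Setting ∂π_D/∂q_D = 0: 193 - q_D - (1/2)(q_F + q_C) = 0.
Adding the 3 first-order conditions: 709 − 2Q = 0, so Q = 709/2.
Back-substituting: q_F = (220 − 709/4)/(1/2) = 171/2, q_C = (296 − 709/4)/(1/2) = 475/2, q_D = (193 − 709/4)/(1/2) = 63/2.
Price P = 336 - (1/2)·(709/2) = 635/4.
Drake's profit: (635/4 - 143)·(63/2) = 496.1250.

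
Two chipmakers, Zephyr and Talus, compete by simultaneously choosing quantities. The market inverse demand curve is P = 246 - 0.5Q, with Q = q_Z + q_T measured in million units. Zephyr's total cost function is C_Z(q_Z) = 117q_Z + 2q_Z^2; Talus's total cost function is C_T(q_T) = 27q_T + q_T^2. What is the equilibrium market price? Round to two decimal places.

Zephyr's profit: π_Z = (246 - 0.5Q)q_Z - (117q_Z + 2q_Z²). Setting ∂π_Z/∂q_Z = 0: 129 - 5q_Z - (1/2)(q_T) = 0.
Talus's first-order condition: 219 - 3q_T - (1/2)(q_Z) = 0.
Best responses: q_Z = (129 - (1/2)q_T)/5, q_T = (219 - (1/2)q_Z)/3.
Substituting one into the other gives q_Z = 1110/59 and q_T = 69.8644.
Total output Q = 88.6780, so price P = 246 - (1/2)·88.6780 = 201.6610.

201.66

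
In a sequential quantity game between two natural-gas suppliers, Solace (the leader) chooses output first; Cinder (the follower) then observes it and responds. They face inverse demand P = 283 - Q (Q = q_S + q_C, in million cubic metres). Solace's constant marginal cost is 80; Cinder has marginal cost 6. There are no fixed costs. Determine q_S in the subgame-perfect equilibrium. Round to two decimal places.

Solve by backward induction. Given q_S, the follower Cinder maximises π_C = (283 - q_S - q_C)q_C - 6q_C.
∂π_C/∂q_C = 277 - q_S - 2q_C = 0 gives the reaction function q_C = (277 - q_S)/2.
Solace substitutes q_C(q_S) into its own profit: π_S = q_S(283 - q_S - (277 - q_S)/2) - 80q_S = (289/2 - (1/2)q_S)q_S - 80q_S.
Leader FOC: 129/2 - q_S = 0, so q_S = 129/2.
Then q_C = (277 - 129/2)/2 = 425/4.

64.50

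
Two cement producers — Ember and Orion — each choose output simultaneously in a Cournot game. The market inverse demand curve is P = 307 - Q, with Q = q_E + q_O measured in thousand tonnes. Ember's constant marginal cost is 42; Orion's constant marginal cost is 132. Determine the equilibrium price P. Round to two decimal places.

Ember's profit: π_E = (307 - Q)q_E - (42q_E). Setting ∂π_E/∂q_E = 0: 265 - 2q_E - (q_O) = 0.
Orion's profit: π_O = (307 - Q)q_O - (132q_O). Setting ∂π_O/∂q_O = 0: 175 - 2q_O - (q_E) = 0.
So q_E = (265 - q_O)/2 and q_O = (175 - q_E)/2.
Solving the pair: q_E = 355/3, q_O = 85/3.
Total output Q = 440/3, so price P = 307 - 440/3 = 481/3.

160.33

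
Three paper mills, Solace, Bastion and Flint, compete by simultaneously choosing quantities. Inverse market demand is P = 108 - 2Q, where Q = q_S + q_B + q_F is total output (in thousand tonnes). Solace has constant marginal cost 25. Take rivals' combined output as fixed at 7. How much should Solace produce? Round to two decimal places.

With rivals' combined output fixed at 7, Solace's profit is π_S = (108 - 2·7 - 2q_S)q_S - (25q_S) = (94 - 2q_S)q_S - (25q_S).
∂π_S/∂q_S = 69 - 4q_S = 0, so q_S = 69/4.

17.25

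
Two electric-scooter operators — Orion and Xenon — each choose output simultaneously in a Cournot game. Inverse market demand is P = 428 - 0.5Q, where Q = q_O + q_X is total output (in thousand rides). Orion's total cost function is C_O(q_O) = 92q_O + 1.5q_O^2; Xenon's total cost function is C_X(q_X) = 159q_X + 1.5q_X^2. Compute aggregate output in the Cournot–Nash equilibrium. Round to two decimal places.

134.44

Orion's profit: π_O = (428 - 0.5Q)q_O - (92q_O + (3/2)q_O²). Setting ∂π_O/∂q_O = 0: 336 - 4q_O - (1/2)(q_X) = 0.
Xenon's first-order condition: 269 - 4q_X - (1/2)(q_O) = 0.
So q_O = (336 - (1/2)q_X)/4 and q_X = (269 - (1/2)q_O)/4.
Substituting one into the other gives q_O = 76.7937 and q_X = 57.6508.
Total output Q = 76.7937 + 57.6508 = 1210/9.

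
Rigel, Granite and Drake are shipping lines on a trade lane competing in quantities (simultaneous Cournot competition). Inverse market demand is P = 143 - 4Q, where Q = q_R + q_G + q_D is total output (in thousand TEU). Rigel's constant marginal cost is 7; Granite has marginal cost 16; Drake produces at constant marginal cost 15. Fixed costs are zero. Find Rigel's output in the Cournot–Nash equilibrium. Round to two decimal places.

9.56

Rigel's profit: π_R = (143 - 4Q)q_R - (7q_R). Setting ∂π_R/∂q_R = 0: 136 - 8q_R - 4(q_G + q_D) = 0.
Granite's first-order condition: 127 - 8q_G - 4(q_R + q_D) = 0.
Drake's first-order condition: 128 - 8q_D - 4(q_R + q_G) = 0.
Adding the 3 first-order conditions: 391 − 16Q = 0, so Q = 391/16.
Back-substituting: q_R = (136 − 391/4)/4 = 153/16, q_G = (127 − 391/4)/4 = 117/16, q_D = (128 − 391/4)/4 = 121/16.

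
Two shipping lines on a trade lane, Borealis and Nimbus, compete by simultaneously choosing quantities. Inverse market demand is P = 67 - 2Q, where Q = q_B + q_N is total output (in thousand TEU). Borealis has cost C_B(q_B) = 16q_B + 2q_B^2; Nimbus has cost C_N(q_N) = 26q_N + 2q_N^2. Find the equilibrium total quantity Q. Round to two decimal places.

Borealis's profit: π_B = (67 - 2Q)q_B - (16q_B + 2q_B²). Setting ∂π_B/∂q_B = 0: 51 - 8q_B - 2(q_N) = 0.
Nimbus's first-order condition: 41 - 8q_N - 2(q_B) = 0.
Rearranging gives the reaction functions q_B = (51 - 2q_N)/8 and q_N = (41 - 2q_B)/8.
Solving the pair: q_B = 163/30, q_N = 113/30.
Total output Q = 163/30 + 113/30 = 46/5.

9.20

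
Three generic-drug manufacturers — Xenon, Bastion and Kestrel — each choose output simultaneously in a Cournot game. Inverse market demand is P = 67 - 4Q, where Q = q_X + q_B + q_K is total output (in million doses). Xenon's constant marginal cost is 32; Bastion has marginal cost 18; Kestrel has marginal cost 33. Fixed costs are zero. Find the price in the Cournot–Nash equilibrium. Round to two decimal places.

Xenon's profit: π_X = (67 - 4Q)q_X - (32q_X). Setting ∂π_X/∂q_X = 0: 35 - 8q_X - 4(q_B + q_K) = 0.
Bastion's profit: π_B = (67 - 4Q)q_B - (18q_B). Setting ∂π_B/∂q_B = 0: 49 - 8q_B - 4(q_X + q_K) = 0.
Kestrel's profit: π_K = (67 - 4Q)q_K - (33q_K). Setting ∂π_K/∂q_K = 0: 34 - 8q_K - 4(q_X + q_B) = 0.
Summing all 3 equations gives 118 − 16Q = 0, hence Q = 59/8.
Back-substituting: q_X = (35 − 59/2)/4 = 11/8, q_B = (49 − 59/2)/4 = 39/8, q_K = (34 − 59/2)/4 = 9/8.
Total output Q = 59/8, so price P = 67 - 4·(59/8) = 75/2.

37.50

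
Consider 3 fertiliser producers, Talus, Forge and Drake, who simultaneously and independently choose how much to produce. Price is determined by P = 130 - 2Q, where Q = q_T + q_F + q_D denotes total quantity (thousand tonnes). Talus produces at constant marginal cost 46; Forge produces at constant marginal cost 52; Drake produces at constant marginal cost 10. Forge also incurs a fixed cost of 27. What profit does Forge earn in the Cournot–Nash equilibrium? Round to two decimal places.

Talus's profit: π_T = (130 - 2Q)q_T - (46q_T). Setting ∂π_T/∂q_T = 0: 84 - 4q_T - 2(q_F + q_D) = 0.
Forge's first-order condition: 78 - 4q_F - 2(q_T + q_D) = 0.
Drake's profit: π_D = (130 - 2Q)q_D - (10q_D). Setting ∂π_D/∂q_D = 0: 120 - 4q_D - 2(q_T + q_F) = 0.
Adding the 3 first-order conditions: 282 − 8Q = 0, so Q = 141/4.
Back-substituting: q_T = (84 − 141/2)/2 = 27/4, q_F = (78 − 141/2)/2 = 15/4, q_D = (120 − 141/2)/2 = 99/4.
Price P = 130 - 2·(141/4) = 119/2.
Forge's profit: (119/2 - 52)·(15/4) - 27 = 9/8.

1.13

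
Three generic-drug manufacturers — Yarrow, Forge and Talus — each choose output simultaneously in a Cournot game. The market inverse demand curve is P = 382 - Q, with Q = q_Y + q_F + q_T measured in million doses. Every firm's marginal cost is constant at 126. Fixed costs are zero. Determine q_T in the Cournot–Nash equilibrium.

64

Each firm earns π_i = (382 - Q)q_i - 126q_i.
First-order condition (treating rivals' output as given): 256 - 2q_i - Σ_{j≠i} q_j = 0.
By symmetry each firm produces the same amount; substituting Σ_{j≠i} q_j = 2q_i yields q_i = 256/4 = 64.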